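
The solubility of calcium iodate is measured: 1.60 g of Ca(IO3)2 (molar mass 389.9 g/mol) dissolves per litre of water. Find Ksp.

Ksp = 2.76e-7

Molar solubility s = (1.60 g/L) / (389.9 g/mol) = 4.104 x 10^-3 M.
Ca(IO3)2(s) ⇌ Ca^2+(aq) + 2 IO3^-(aq)
For each mole of Ca(IO3)2 that dissolves: [Ca^2+] = s, [IO3^-] = 2s.
Ksp = [Ca^2+][IO3^-]^2
Ksp = s(2s)^2 = 4s^3
With s = 4.104 × 10^-3: Ksp = 2.76 × 10^-7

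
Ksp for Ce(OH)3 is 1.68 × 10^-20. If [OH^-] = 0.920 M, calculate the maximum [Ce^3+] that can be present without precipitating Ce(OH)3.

[Ce^3+] = 2.16 × 10^-20 M

Ce(OH)3(s) ⇌ Ce^3+ + 3 OH^-
Ksp = [Ce^3+][OH^-]^3
Precipitation begins when Q = Ksp. With [OH^-] = 0.920 M:
1.68 × 10^-20 = (0.920)^3 × [Ce^3+]
[Ce^3+] = (1.68 × 10^-20 / 7.787 x 10^-1) = 2.16 × 10^-20 M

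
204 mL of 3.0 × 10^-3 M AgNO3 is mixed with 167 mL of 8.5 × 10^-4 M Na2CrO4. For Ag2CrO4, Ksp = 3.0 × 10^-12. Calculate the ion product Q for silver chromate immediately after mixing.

Q ≈ 1.0 × 10^-9

Total volume = 204 + 167 = 371 mL.
[Ag^+] = 3.0 × 10^-3 × (204/371) = 1.65 × 10^-3 M
[CrO4^2-] = 8.5 x 10^-4 × (167/371) = 3.83 × 10^-4 M
Ag2CrO4(s) <=> 2 Ag^+ + CrO4^2-, so Q = [Ag^+]^2[CrO4^2-]
Q = (1.65 x 10^-3)^2(3.83 × 10^-4) = 1.0 × 10^-9
Q > Ksp, so Ag2CrO4 will precipitate.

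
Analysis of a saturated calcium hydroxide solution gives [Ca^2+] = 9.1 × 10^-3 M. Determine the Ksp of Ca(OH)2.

Ca(OH)2(s) ⇌ Ca^2+ + 2 OH^-
Stoichiometry gives [OH^-] = (2/1)[Ca^2+] = 1.82 x 10^-2 M.
Ksp = [Ca^2+][OH^-]^2
Ksp = 9.1 × 10^-3 × (1.82 × 10^-2)^2 = 3.0 x 10^-6

Ksp ≈ 3.0e-6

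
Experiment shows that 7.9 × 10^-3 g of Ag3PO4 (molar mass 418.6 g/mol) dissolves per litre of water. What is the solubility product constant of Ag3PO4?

Ksp = 3.4 x 10^-18

Molar solubility s = (7.9 x 10^-3 g/L) / (418.6 g/mol) = 1.89 × 10^-5 M.
Ag3PO4(s) <=> 3 Ag^+(aq) + PO4^3-(aq)
For each mole of Ag3PO4 that dissolves: [Ag^+] = 3s, [PO4^3-] = s.
Ksp = [Ag^+]^3[PO4^3-]
Substituting: Ksp = (3s)^3s = 27s^4
With s = 1.89 x 10^-5: Ksp = 3.4 × 10^-18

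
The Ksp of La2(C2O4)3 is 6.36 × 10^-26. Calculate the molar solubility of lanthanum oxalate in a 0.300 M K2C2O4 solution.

La2(C2O4)3(s) ⇌ 2 La^3+(aq) + 3 C2O4^2-(aq)
Ksp = [La^3+]^2[C2O4^2-]^3
Let s be the molar solubility in this solution. [La^3+] = 2s, [C2O4^2-] = 0.300 + 3s ≈ 0.300 (Ksp is small, so little additional dissolves).
Ksp ≈ (2s)^2 × (0.300)^3
s = 7.67 × 10^-13 M
Check: 3s = 2.3 × 10^-12 ≪ 0.300, so the approximation is valid.

7.67e-13 M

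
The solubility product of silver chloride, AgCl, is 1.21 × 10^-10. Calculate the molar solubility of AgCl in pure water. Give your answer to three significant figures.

1.10 × 10^-5 M

AgCl(s) <=> Ag^+ + Cl^-
Ksp = [Ag^+][Cl^-]
Let s = molar solubility. Then [Ag^+] = s and [Cl^-] = s.
Ksp = (s)(s) = s^2
s = (1.21 × 10^-10)^(1/2) = 1.10 × 10^-5 M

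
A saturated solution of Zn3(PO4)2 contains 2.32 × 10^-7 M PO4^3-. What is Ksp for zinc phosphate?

Zn3(PO4)2(s) ⇌ 3 Zn^2+ + 2 PO4^3-
Stoichiometry gives [Zn^2+] = (3/2)[PO4^3-] = 3.480 × 10^-7 M.
Ksp = [Zn^2+]^3[PO4^3-]^2
Ksp = (3.480 x 10^-7)^3 × (2.32 × 10^-7)^2 = 2.27 × 10^-33

Ksp = 2.27e-33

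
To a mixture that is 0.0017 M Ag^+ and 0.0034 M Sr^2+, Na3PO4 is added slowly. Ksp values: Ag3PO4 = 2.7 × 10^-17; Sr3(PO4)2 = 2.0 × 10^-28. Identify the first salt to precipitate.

Sr3(PO4)2

Each salt begins to precipitate when Q = Ksp, i.e. when [PO4^3-] reaches its threshold.
For Ag3PO4: 2.7 × 10^-17 = (0.0017)^3 × [PO4^3-]  ⇒  [PO4^3-] = 5.5 × 10^-9 M.
For Sr3(PO4)2: 2.0 × 10^-28 = (0.0034)^3 × [PO4^3-]^2  ⇒  [PO4^3-] = 7.1 x 10^-11 M.
The salt with the lower threshold [PO4^3-] precipitates first: Sr3(PO4)2.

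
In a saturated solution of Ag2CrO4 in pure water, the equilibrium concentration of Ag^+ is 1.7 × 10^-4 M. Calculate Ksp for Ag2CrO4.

Ag2CrO4(s) ⇌ 2 Ag^+ + CrO4^2-
Stoichiometry gives [CrO4^2-] = (1/2)[Ag^+] = 8.50 × 10^-5 M.
Ksp = [Ag^+]^2[CrO4^2-]
Ksp = (1.7 × 10^-4)^2 × 8.50 x 10^-5 = 2.5 × 10^-12

Ksp = 2.5e-12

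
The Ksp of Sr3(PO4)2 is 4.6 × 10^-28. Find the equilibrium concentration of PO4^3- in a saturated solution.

[PO4^3-] = 2.7e-6 M

Sr3(PO4)2(s) ⇌ 3 Sr^2+ + 2 PO4^3-
Ksp = [Sr^2+]^3[PO4^3-]^2
For each mole of Sr3(PO4)2 that dissolves: [Sr^2+] = 3s, [PO4^3-] = 2s.
Substituting: Ksp = (3s)^3(2s)^2 = 108s^5
s = (4.6 × 10^-28 / 108)^(1/5) = 1.34 x 10^-6 M
[PO4^3-] = 2s = 2.7 × 10^-6 M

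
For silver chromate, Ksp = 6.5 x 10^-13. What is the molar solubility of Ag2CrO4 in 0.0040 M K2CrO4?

6.4 x 10^-6 M

Ag2CrO4(s) <=> 2 Ag^+ + CrO4^2-
Ksp = [Ag^+]^2[CrO4^2-]
If s mol/L dissolves here, [Ag^+] = 2s, [CrO4^2-] = 0.0040 + s ≈ 0.0040 (Ksp is small, so little additional dissolves).
Ksp ≈ (2s)^2 × 0.0040
s = 6.4 x 10^-6 M
Check: s = 6.4 x 10^-6 ≪ 0.0040, so the approximation is valid.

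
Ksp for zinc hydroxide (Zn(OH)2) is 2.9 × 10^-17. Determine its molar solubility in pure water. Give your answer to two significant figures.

s ≈ 1.9e-6 M

Zn(OH)2(s) ⇌ Zn^2+ + 2 OH^-
Ksp = [Zn^2+][OH^-]^2
If s mol/L of Zn(OH)2 dissolves, [Zn^2+] = s and [OH^-] = 2s.
So Ksp = s × (2s)^2 = 4s^3
Solving, s = (2.9 × 10^-17/4)^(1/3) = 1.9 × 10^-6 M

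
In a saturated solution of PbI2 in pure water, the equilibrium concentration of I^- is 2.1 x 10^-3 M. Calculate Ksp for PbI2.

PbI2(s) ⇌ Pb^2+ + 2 I^-
Stoichiometry gives [Pb^2+] = (1/2)[I^-] = 1.05 × 10^-3 M.
Ksp = [Pb^2+][I^-]^2
Ksp = 1.05 × 10^-3 × (2.1 x 10^-3)^2 = 4.6 × 10^-9

Ksp ≈ 4.6 × 10^-9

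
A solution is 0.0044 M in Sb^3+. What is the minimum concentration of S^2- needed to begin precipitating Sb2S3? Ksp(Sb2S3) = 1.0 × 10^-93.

[S^2-] ≈ 3.7 × 10^-30 M

Sb2S3(s) <=> 2 Sb^3+ + 3 S^2-
Ksp = [Sb^3+]^2[S^2-]^3
Precipitation begins when Q = Ksp. With [Sb^3+] = 0.0044 M:
1.0 × 10^-93 = (0.0044)^2 × [S^2-]^3
[S^2-] = (1.0 × 10^-93 / 1.94 × 10^-5)^(1/3) = 3.7 × 10^-30 M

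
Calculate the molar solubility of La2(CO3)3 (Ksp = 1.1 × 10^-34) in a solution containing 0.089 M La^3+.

La2(CO3)3(s) <=> 2 La^3+(aq) + 3 CO3^2-(aq)
Ksp = [La^3+]^2[CO3^2-]^3
If s mol/L dissolves here, [La^3+] = 0.089 + 2s ≈ 0.089, [CO3^2-] = 3s (common-ion effect: La^3+ is already 0.089 M).
Ksp ≈ (0.089)^2 × (3s)^3
s = 8.0 × 10^-12 M
Check: 2s = 1.6 x 10^-11 ≪ 0.089, so the approximation is valid.

s = 8.0e-12 M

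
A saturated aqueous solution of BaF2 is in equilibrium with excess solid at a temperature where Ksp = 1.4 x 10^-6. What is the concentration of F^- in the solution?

BaF2(s) ⇌ Ba^2+(aq) + 2 F^-(aq)
Ksp = [Ba^2+][F^-]^2
With molar solubility s: [Ba^2+] = s, [F^-] = 2s.
So Ksp = s × (2s)^2 = 4s^3
s^3 = 1.4 x 10^-6 / 4, so s = 7.05 × 10^-3 M
[F^-] = 2s = 1.4 x 10^-2 M

[F^-] ≈ 1.4e-2 M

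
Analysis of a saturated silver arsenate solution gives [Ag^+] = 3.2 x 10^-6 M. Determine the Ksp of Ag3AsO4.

Ag3AsO4(s) <=> 3 Ag^+(aq) + AsO4^3-(aq)
Stoichiometry gives [AsO4^3-] = (1/3)[Ag^+] = 1.07 × 10^-6 M.
Ksp = [Ag^+]^3[AsO4^3-]
Ksp = (3.2 x 10^-6)^3 × 1.07 × 10^-6 = 3.5 × 10^-23

3.5 × 10^-23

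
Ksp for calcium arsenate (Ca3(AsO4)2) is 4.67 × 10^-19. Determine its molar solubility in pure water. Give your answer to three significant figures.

8.46e-5 M

Ca3(AsO4)2(s) ⇌ 3 Ca^2+ + 2 AsO4^3-
Ksp = [Ca^2+]^3[AsO4^3-]^2
For each mole of Ca3(AsO4)2 that dissolves: [Ca^2+] = 3s, [AsO4^3-] = 2s.
Ksp = (3s)^3(2s)^2 = 108s^5
s^5 = 4.67 × 10^-19 / 108, so s = 8.46 × 10^-5 M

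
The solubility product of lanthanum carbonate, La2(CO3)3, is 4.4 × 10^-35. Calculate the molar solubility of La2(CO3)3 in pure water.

s = 5.3e-8 M

La2(CO3)3(s) ⇌ 2 La^3+ + 3 CO3^2-
Ksp = [La^3+]^2[CO3^2-]^3
Let s = molar solubility. Then [La^3+] = 2s and [CO3^2-] = 3s.
Ksp = (2s)^2(3s)^3 = 108s^5
s^5 = 4.4 × 10^-35 / 108, so s = 5.3 × 10^-8 M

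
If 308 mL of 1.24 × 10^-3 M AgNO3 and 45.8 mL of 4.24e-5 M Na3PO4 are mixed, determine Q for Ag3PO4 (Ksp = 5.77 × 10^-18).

Total volume = 308 + 45.8 = 353.8 mL.
[Ag^+] = 1.24 × 10^-3 × (308/353.8) = 1.079 x 10^-3 M
[PO4^3-] = 4.24 × 10^-5 × (45.8/353.8) = 5.489 × 10^-6 M
Ag3PO4(s) <=> 3 Ag^+(aq) + PO4^3-(aq), so Q = [Ag^+]^3[PO4^3-]
Q = (1.079 × 10^-3)^3(5.489 x 10^-6) = 6.90 x 10^-15
Q > Ksp, so Ag3PO4 will precipitate.

Q ≈ 6.90e-15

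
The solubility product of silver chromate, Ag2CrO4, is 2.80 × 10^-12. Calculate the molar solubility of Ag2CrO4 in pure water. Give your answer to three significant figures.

Ag2CrO4(s) ⇌ 2 Ag^+ + CrO4^2-
Ksp = [Ag^+]^2[CrO4^2-]
Let s = molar solubility. Then [Ag^+] = 2s and [CrO4^2-] = s.
Substituting: Ksp = (2s)^2s = 4s^3
Solving, s = (2.80 × 10^-12/4)^(1/3) = 8.88 x 10^-5 M

s ≈ 8.88 × 10^-5 M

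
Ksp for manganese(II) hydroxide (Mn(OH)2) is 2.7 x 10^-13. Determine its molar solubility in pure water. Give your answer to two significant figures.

s = 4.1 x 10^-5 M

Mn(OH)2(s) ⇌ Mn^2+(aq) + 2 OH^-(aq)
Ksp = [Mn^2+][OH^-]^2
With molar solubility s: [Mn^2+] = s, [OH^-] = 2s.
So Ksp = s × (2s)^2 = 4s^3
Solving, s = (2.7 x 10^-13/4)^(1/3) = 4.1 × 10^-5 M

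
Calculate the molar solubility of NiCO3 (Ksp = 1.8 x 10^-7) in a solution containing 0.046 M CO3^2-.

NiCO3(s) ⇌ Ni^2+ + CO3^2-
Ksp = [Ni^2+][CO3^2-]
Let s be the molar solubility in this solution. [Ni^2+] = s, [CO3^2-] = 0.046 + s ≈ 0.046 (Ksp is small, so little additional dissolves).
Ksp ≈ s × 0.046
s = 3.9 × 10^-6 M
Check: s = 3.9 x 10^-6 ≪ 0.046, so the approximation is valid.

s ≈ 3.9e-6 M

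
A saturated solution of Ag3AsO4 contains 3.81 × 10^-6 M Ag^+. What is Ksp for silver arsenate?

Ag3AsO4(s) <=> 3 Ag^+(aq) + AsO4^3-(aq)
Stoichiometry gives [AsO4^3-] = (1/3)[Ag^+] = 1.270 × 10^-6 M.
Ksp = [Ag^+]^3[AsO4^3-]
Ksp = (3.81 x 10^-6)^3 × 1.270 x 10^-6 = 7.02 x 10^-23

7.02e-23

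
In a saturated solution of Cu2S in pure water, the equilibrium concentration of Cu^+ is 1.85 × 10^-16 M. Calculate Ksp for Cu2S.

3.17e-48

Cu2S(s) ⇌ 2 Cu^+ + S^2-
Stoichiometry gives [S^2-] = (1/2)[Cu^+] = 9.250 × 10^-17 M.
Ksp = [Cu^+]^2[S^2-]
Ksp = (1.85 x 10^-16)^2 × 9.250 × 10^-17 = 3.17 x 10^-48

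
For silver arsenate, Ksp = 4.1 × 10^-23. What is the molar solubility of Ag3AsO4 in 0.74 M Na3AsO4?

Ag3AsO4(s) ⇌ 3 Ag^+(aq) + AsO4^3-(aq)
Ksp = [Ag^+]^3[AsO4^3-]
Let s be the molar solubility in this solution. [Ag^+] = 3s, [AsO4^3-] = 0.74 + s ≈ 0.74 (common-ion effect: AsO4^3- is already 0.74 M).
Ksp ≈ (3s)^3 × 0.74
s = 1.3 x 10^-8 M
Check: s = 1.3 x 10^-8 ≪ 0.74, so the approximation is valid.

1.3 × 10^-8 M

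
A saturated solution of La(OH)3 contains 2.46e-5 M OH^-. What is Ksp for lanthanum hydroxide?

La(OH)3(s) <=> La^3+(aq) + 3 OH^-(aq)
Stoichiometry gives [La^3+] = (1/3)[OH^-] = 8.200 x 10^-6 M.
Ksp = [La^3+][OH^-]^3
Ksp = 8.200 x 10^-6 × (2.46 x 10^-5)^3 = 1.22 x 10^-19

1.22 × 10^-19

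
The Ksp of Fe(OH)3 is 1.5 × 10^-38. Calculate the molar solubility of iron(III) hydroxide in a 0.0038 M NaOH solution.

s = 2.7 x 10^-31 M

Fe(OH)3(s) ⇌ Fe^3+ + 3 OH^-
Ksp = [Fe^3+][OH^-]^3
Let s be the molar solubility in this solution. [Fe^3+] = s, [OH^-] = 0.0038 + 3s ≈ 0.0038 (common-ion effect: OH^- is already 0.0038 M).
Ksp ≈ s × (0.0038)^3
s = 2.7 x 10^-31 M
Check: 3s = 8.2 × 10^-31 ≪ 0.0038, so the approximation is valid.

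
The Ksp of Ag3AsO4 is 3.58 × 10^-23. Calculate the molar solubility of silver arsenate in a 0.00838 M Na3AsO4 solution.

Ag3AsO4(s) <=> 3 Ag^+(aq) + AsO4^3-(aq)
Ksp = [Ag^+]^3[AsO4^3-]
If s mol/L dissolves here, [Ag^+] = 3s, [AsO4^3-] = 0.00838 + s ≈ 0.00838 (common-ion effect: AsO4^3- is already 0.00838 M).
Ksp ≈ (3s)^3 × 0.00838
s = 5.41 x 10^-8 M
Check: s = 5.4 × 10^-8 ≪ 0.00838, so the approximation is valid.

s ≈ 5.41 × 10^-8 M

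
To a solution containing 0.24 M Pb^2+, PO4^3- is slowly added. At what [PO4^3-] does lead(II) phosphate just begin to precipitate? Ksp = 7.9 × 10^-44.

[PO4^3-] ≈ 2.4e-21 M

Pb3(PO4)2(s) ⇌ 3 Pb^2+ + 2 PO4^3-
Ksp = [Pb^2+]^3[PO4^3-]^2
Precipitation begins when Q = Ksp. With [Pb^2+] = 0.24 M:
7.9 × 10^-44 = (0.24)^3 × [PO4^3-]^2
[PO4^3-] = (7.9 × 10^-44 / 1.38 × 10^-2)^(1/2) = 2.4 x 10^-21 M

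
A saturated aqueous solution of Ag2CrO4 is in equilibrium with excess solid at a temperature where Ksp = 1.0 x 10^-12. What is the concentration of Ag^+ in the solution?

[Ag^+] = 1.3 x 10^-4 M

Ag2CrO4(s) ⇌ 2 Ag^+ + CrO4^2-
Ksp = [Ag^+]^2[CrO4^2-]
Let s = molar solubility. Then [Ag^+] = 2s and [CrO4^2-] = s.
So Ksp = (2s)^2 × s = 4s^3
Solving, s = (1.0 x 10^-12/4)^(1/3) = 6.30 × 10^-5 M
[Ag^+] = 2s = 1.3 × 10^-4 M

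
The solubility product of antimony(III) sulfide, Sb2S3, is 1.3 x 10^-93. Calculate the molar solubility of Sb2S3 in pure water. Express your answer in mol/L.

Sb2S3(s) ⇌ 2 Sb^3+ + 3 S^2-
Ksp = [Sb^3+]^2[S^2-]^3
For each mole of Sb2S3 that dissolves: [Sb^3+] = 2s, [S^2-] = 3s.
Substituting: Ksp = (2s)^2(3s)^3 = 108s^5
s^5 = 1.3 x 10^-93 / 108, so s = 1.0 × 10^-19 M

1.0e-19 M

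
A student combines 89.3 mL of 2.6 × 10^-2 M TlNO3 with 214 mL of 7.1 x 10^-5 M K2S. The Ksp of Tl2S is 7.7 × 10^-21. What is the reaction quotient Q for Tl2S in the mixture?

Total volume = 89.3 + 214 = 303.3 mL.
[Tl^+] = 2.6 x 10^-2 × (89.3/303.3) = 7.66 × 10^-3 M
[S^2-] = 7.1 × 10^-5 × (214/303.3) = 5.01 × 10^-5 M
Tl2S(s) ⇌ 2 Tl^+ + S^2-, so Q = [Tl^+]^2[S^2-]
Q = (7.66 × 10^-3)^2(5.01 × 10^-5) = 2.9 x 10^-9
Q > Ksp, so Tl2S will precipitate.

Q ≈ 2.9 × 10^-9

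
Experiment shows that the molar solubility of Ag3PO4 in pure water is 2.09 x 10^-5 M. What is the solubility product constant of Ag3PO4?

Ag3PO4(s) ⇌ 3 Ag^+(aq) + PO4^3-(aq)
With molar solubility s: [Ag^+] = 3s, [PO4^3-] = s.
Ksp = [Ag^+]^3[PO4^3-]
Substituting: Ksp = (3s)^3s = 27s^4
With s = 2.09 x 10^-5: Ksp = 5.15 x 10^-18

Ksp ≈ 5.15 × 10^-18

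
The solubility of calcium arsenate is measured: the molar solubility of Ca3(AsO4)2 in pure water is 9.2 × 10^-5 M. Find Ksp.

Ksp = 7.1 x 10^-19

Ca3(AsO4)2(s) ⇌ 3 Ca^2+(aq) + 2 AsO4^3-(aq)
Let s = molar solubility. Then [Ca^2+] = 3s and [AsO4^3-] = 2s.
Ksp = [Ca^2+]^3[AsO4^3-]^2
So Ksp = (3s)^3 × (2s)^2 = 108s^5
Ksp = 108 × (9.2 x 10^-5)^5 = 7.1 × 10^-19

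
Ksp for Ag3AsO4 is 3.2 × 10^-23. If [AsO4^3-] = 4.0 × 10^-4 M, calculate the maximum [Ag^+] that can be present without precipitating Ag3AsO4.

4.3 x 10^-7 M

Ag3AsO4(s) ⇌ 3 Ag^+(aq) + AsO4^3-(aq)
Ksp = [Ag^+]^3[AsO4^3-]
Precipitation begins when Q = Ksp. With [AsO4^3-] = 4.0 × 10^-4 M:
3.2 × 10^-23 = (4.0 × 10^-4) × [Ag^+]^3
[Ag^+] = (3.2 × 10^-23 / 4.0 × 10^-4)^(1/3) = 4.3 x 10^-7 M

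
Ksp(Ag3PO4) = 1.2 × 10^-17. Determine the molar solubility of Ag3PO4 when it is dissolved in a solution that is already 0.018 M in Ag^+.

Ag3PO4(s) <=> 3 Ag^+ + PO4^3-
Ksp = [Ag^+]^3[PO4^3-]
Let s = moles of Ag3PO4 that dissolve per litre. [Ag^+] = 0.018 + 3s ≈ 0.018, [PO4^3-] = s (Ksp is small, so little additional dissolves).
Ksp ≈ (0.018)^3 × s
s = 2.1 × 10^-12 M
Check: 3s = 6.2 × 10^-12 ≪ 0.018, so the approximation is valid.

s = 2.1 x 10^-12 M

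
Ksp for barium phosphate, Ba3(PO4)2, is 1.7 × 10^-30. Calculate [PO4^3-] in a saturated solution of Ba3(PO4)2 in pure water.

Ba3(PO4)2(s) <=> 3 Ba^2+ + 2 PO4^3-
Ksp = [Ba^2+]^3[PO4^3-]^2
For each mole of Ba3(PO4)2 that dissolves: [Ba^2+] = 3s, [PO4^3-] = 2s.
So Ksp = (3s)^3 × (2s)^2 = 108s^5
s^5 = 1.7 × 10^-30 / 108, so s = 4.36 × 10^-7 M
[PO4^3-] = 2s = 8.7 × 10^-7 M

[PO4^3-] = 8.7 × 10^-7 M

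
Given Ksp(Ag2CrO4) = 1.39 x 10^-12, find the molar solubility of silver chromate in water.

s = 7.03 x 10^-5 M

Ag2CrO4(s) ⇌ 2 Ag^+ + CrO4^2-
Ksp = [Ag^+]^2[CrO4^2-]
Let s = molar solubility. Then [Ag^+] = 2s and [CrO4^2-] = s.
Ksp = (2s)^2s = 4s^3
s^3 = 1.39 x 10^-12 / 4, so s = 7.03 × 10^-5 M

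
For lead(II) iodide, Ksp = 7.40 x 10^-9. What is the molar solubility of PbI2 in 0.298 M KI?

PbI2(s) ⇌ Pb^2+(aq) + 2 I^-(aq)
Ksp = [Pb^2+][I^-]^2
If s mol/L dissolves here, [Pb^2+] = s, [I^-] = 0.298 + 2s ≈ 0.298 (since I^- from KI dominates).
Ksp ≈ s × (0.298)^2
s = 8.33 × 10^-8 M
Check: 2s = 1.7 x 10^-7 ≪ 0.298, so the approximation is valid.

8.33e-8 M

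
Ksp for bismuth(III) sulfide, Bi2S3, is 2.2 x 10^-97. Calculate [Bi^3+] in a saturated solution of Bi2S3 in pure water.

[Bi^3+] = 3.7 × 10^-20 M

Bi2S3(s) <=> 2 Bi^3+ + 3 S^2-
Ksp = [Bi^3+]^2[S^2-]^3
For each mole of Bi2S3 that dissolves: [Bi^3+] = 2s, [S^2-] = 3s.
Ksp = (2s)^2(3s)^3 = 108s^5
s = (2.2 x 10^-97 / 108)^(1/5) = 1.83 x 10^-20 M
[Bi^3+] = 2s = 3.7 × 10^-20 M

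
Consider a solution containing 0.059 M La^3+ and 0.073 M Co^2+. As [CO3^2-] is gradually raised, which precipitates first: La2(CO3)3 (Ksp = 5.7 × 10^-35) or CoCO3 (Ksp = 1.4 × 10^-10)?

La2(CO3)3

Each salt begins to precipitate when Q = Ksp, i.e. when [CO3^2-] reaches its threshold.
For La2(CO3)3: 5.7 × 10^-35 = (0.059)^2 × [CO3^2-]^3  ⇒  [CO3^2-] = 2.5 × 10^-11 M.
For CoCO3: 1.4 × 10^-10 = 0.073 × [CO3^2-]  ⇒  [CO3^2-] = 1.9 x 10^-9 M.
The salt with the lower threshold [CO3^2-] precipitates first: La2(CO3)3.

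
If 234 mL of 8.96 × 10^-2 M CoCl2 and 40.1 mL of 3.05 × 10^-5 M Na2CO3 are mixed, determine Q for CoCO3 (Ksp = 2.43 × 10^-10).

Total volume = 234 + 40.1 = 274.1 mL.
[Co^2+] = 8.96 × 10^-2 × (234/274.1) = 7.649 x 10^-2 M
[CO3^2-] = 3.05 × 10^-5 × (40.1/274.1) = 4.462 × 10^-6 M
CoCO3(s) ⇌ Co^2+ + CO3^2-, so Q = [Co^2+][CO3^2-]
Q = (7.649 × 10^-2)(4.462 x 10^-6) = 3.41 x 10^-7
Q > Ksp, so CoCO3 will precipitate.

3.41 × 10^-7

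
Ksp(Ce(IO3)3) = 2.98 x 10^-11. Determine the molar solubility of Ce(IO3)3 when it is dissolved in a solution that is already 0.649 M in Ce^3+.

Ce(IO3)3(s) ⇌ Ce^3+ + 3 IO3^-
Ksp = [Ce^3+][IO3^-]^3
If s mol/L dissolves here, [Ce^3+] = 0.649 + s ≈ 0.649, [IO3^-] = 3s (Ksp is small, so little additional dissolves).
Ksp ≈ 0.649 × (3s)^3
s = 1.19 × 10^-4 M
Check: s = 1.2 x 10^-4 ≪ 0.649, so the approximation is valid.

s ≈ 1.19 × 10^-4 M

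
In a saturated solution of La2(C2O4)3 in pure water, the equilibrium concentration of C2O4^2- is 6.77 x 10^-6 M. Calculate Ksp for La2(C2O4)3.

Ksp ≈ 6.32 x 10^-27

La2(C2O4)3(s) <=> 2 La^3+(aq) + 3 C2O4^2-(aq)
Stoichiometry gives [La^3+] = (2/3)[C2O4^2-] = 4.513 × 10^-6 M.
Ksp = [La^3+]^2[C2O4^2-]^3
Ksp = (4.513 × 10^-6)^2 × (6.77 × 10^-6)^3 = 6.32 × 10^-27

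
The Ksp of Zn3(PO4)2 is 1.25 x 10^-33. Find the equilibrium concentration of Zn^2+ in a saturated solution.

[Zn^2+] ≈ 3.09e-7 M

Zn3(PO4)2(s) ⇌ 3 Zn^2+(aq) + 2 PO4^3-(aq)
Ksp = [Zn^2+]^3[PO4^3-]^2
With molar solubility s: [Zn^2+] = 3s, [PO4^3-] = 2s.
So Ksp = (3s)^3 × (2s)^2 = 108s^5
Solving, s = (1.25 x 10^-33/108)^(1/5) = 1.030 x 10^-7 M
[Zn^2+] = 3s = 3.09 × 10^-7 M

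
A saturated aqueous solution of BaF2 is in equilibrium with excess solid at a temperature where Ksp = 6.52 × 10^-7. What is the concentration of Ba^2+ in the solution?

BaF2(s) ⇌ Ba^2+ + 2 F^-
Ksp = [Ba^2+][F^-]^2
If s mol/L of BaF2 dissolves, [Ba^2+] = s and [F^-] = 2s.
Substituting: Ksp = s(2s)^2 = 4s^3
s^3 = 6.52 × 10^-7 / 4, so s = 5.463 × 10^-3 M
[Ba^2+] = s = 5.46 × 10^-3 M

5.46 × 10^-3 M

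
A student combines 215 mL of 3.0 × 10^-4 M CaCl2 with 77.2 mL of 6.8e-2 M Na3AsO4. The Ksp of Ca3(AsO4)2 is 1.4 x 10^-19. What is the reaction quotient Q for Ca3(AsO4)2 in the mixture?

3.5 × 10^-15

Total volume = 215 + 77.2 = 292.2 mL.
[Ca^2+] = 3.0 × 10^-4 × (215/292.2) = 2.21 x 10^-4 M
[AsO4^3-] = 6.8 × 10^-2 × (77.2/292.2) = 1.80 x 10^-2 M
Ca3(AsO4)2(s) <=> 3 Ca^2+ + 2 AsO4^3-, so Q = [Ca^2+]^3[AsO4^3-]^2
Q = (2.21 × 10^-4)^3(1.80 × 10^-2)^2 = 3.5 × 10^-15
Q > Ksp, so Ca3(AsO4)2 will precipitate.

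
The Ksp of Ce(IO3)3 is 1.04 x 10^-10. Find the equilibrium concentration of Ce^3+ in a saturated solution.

1.40e-3 M

Ce(IO3)3(s) ⇌ Ce^3+(aq) + 3 IO3^-(aq)
Ksp = [Ce^3+][IO3^-]^3
Let s = molar solubility. Then [Ce^3+] = s and [IO3^-] = 3s.
Ksp = s(3s)^3 = 27s^4
Solving, s = (1.04 x 10^-10/27)^(1/4) = 1.401 x 10^-3 M
[Ce^3+] = s = 1.40 x 10^-3 M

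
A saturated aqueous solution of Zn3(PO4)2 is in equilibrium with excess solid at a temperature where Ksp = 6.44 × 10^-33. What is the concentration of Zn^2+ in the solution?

[Zn^2+] ≈ 4.29 × 10^-7 M

Zn3(PO4)2(s) ⇌ 3 Zn^2+ + 2 PO4^3-
Ksp = [Zn^2+]^3[PO4^3-]^2
Let s = molar solubility. Then [Zn^2+] = 3s and [PO4^3-] = 2s.
Ksp = (3s)^3(2s)^2 = 108s^5
s^5 = 6.44 × 10^-33 / 108, so s = 1.429 × 10^-7 M
[Zn^2+] = 3s = 4.29 × 10^-7 M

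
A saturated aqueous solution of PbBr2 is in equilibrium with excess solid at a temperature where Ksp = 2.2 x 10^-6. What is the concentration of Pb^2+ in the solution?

[Pb^2+] = 8.2 × 10^-3 M

PbBr2(s) ⇌ Pb^2+ + 2 Br^-
Ksp = [Pb^2+][Br^-]^2
Let s = molar solubility. Then [Pb^2+] = s and [Br^-] = 2s.
So Ksp = s × (2s)^2 = 4s^3
s^3 = 2.2 x 10^-6 / 4, so s = 8.19 × 10^-3 M
[Pb^2+] = s = 8.2 × 10^-3 M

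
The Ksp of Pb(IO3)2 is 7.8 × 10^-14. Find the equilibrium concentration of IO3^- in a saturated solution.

Pb(IO3)2(s) ⇌ Pb^2+(aq) + 2 IO3^-(aq)
Ksp = [Pb^2+][IO3^-]^2
Let s = molar solubility. Then [Pb^2+] = s and [IO3^-] = 2s.
Ksp = s(2s)^2 = 4s^3
s = (7.8 × 10^-14 / 4)^(1/3) = 2.69 x 10^-5 M
[IO3^-] = 2s = 5.4 × 10^-5 M

5.4e-5 M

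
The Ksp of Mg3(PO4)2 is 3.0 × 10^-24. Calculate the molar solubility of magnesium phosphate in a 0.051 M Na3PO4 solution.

Mg3(PO4)2(s) <=> 3 Mg^2+ + 2 PO4^3-
Ksp = [Mg^2+]^3[PO4^3-]^2
Let s = moles of Mg3(PO4)2 that dissolve per litre. [Mg^2+] = 3s, [PO4^3-] = 0.051 + 2s ≈ 0.051 (Ksp is small, so little additional dissolves).
Ksp ≈ (3s)^3 × (0.051)^2
s = 3.5 x 10^-8 M
Check: 2s = 7.0 × 10^-8 ≪ 0.051, so the approximation is valid.

s = 3.5 × 10^-8 M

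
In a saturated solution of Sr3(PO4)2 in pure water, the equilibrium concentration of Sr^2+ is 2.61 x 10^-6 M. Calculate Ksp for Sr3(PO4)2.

Sr3(PO4)2(s) ⇌ 3 Sr^2+ + 2 PO4^3-
Stoichiometry gives [PO4^3-] = (2/3)[Sr^2+] = 1.740 × 10^-6 M.
Ksp = [Sr^2+]^3[PO4^3-]^2
Ksp = (2.61 × 10^-6)^3 × (1.740 × 10^-6)^2 = 5.38 × 10^-29

Ksp ≈ 5.38 x 10^-29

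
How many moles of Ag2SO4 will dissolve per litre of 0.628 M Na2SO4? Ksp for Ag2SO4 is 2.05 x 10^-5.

Ag2SO4(s) ⇌ 2 Ag^+(aq) + SO4^2-(aq)
Ksp = [Ag^+]^2[SO4^2-]
If s mol/L dissolves here, [Ag^+] = 2s, [SO4^2-] = 0.628 + s ≈ 0.628 (Ksp is small, so little additional dissolves).
Ksp ≈ (2s)^2 × 0.628
s = 2.86 x 10^-3 M
Check: s = 2.9 x 10^-3 ≪ 0.628, so the approximation is valid.

2.86 x 10^-3 M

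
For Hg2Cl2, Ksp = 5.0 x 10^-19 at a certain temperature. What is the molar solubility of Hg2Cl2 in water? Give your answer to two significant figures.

Hg2Cl2(s) ⇌ Hg2^2+ + 2 Cl^-
Ksp = [Hg2^2+][Cl^-]^2
With molar solubility s: [Hg2^2+] = s, [Cl^-] = 2s.
So Ksp = s × (2s)^2 = 4s^3
s = (5.0 x 10^-19 / 4)^(1/3) = 5.0 x 10^-7 M

s = 5.0e-7 M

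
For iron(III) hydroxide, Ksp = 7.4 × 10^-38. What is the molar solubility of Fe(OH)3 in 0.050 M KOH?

Fe(OH)3(s) <=> Fe^3+ + 3 OH^-
Ksp = [Fe^3+][OH^-]^3
Let s be the molar solubility in this solution. [Fe^3+] = s, [OH^-] = 0.050 + 3s ≈ 0.050 (since OH^- from KOH dominates).
Ksp ≈ s × (0.050)^3
s = 5.9 x 10^-34 M
Check: 3s = 1.8 × 10^-33 ≪ 0.050, so the approximation is valid.

5.9e-34 M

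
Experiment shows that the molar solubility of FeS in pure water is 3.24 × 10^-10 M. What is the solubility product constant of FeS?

Ksp = 1.05e-19

FeS(s) ⇌ Fe^2+ + S^2-
For each mole of FeS that dissolves: [Fe^2+] = s, [S^2-] = s.
Ksp = [Fe^2+][S^2-]
Ksp = s × s = s^2
With s = 3.24 x 10^-10: Ksp = 1.05 × 10^-19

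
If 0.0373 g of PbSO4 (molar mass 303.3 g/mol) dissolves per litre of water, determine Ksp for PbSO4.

Ksp = 1.51e-8

Molar solubility s = (3.73 x 10^-2 g/L) / (303.3 g/mol) = 1.230 × 10^-4 M.
PbSO4(s) ⇌ Pb^2+ + SO4^2-
Let s = molar solubility. Then [Pb^2+] = s and [SO4^2-] = s.
Ksp = [Pb^2+][SO4^2-]
Ksp = (s)(s) = s^2
Ksp = (1.230 × 10^-4)^2 = 1.51 × 10^-8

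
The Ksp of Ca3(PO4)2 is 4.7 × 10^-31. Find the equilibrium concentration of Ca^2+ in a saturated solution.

1.0 x 10^-6 M

Ca3(PO4)2(s) ⇌ 3 Ca^2+ + 2 PO4^3-
Ksp = [Ca^2+]^3[PO4^3-]^2
Let s = molar solubility. Then [Ca^2+] = 3s and [PO4^3-] = 2s.
Substituting: Ksp = (3s)^3(2s)^2 = 108s^5
Solving, s = (4.7 × 10^-31/108)^(1/5) = 3.37 × 10^-7 M
[Ca^2+] = 3s = 1.0 × 10^-6 M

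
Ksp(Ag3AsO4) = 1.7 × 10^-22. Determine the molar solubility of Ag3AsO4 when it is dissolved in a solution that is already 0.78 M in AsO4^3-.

Ag3AsO4(s) <=> 3 Ag^+(aq) + AsO4^3-(aq)
Ksp = [Ag^+]^3[AsO4^3-]
Let s = moles of Ag3AsO4 that dissolve per litre. [Ag^+] = 3s, [AsO4^3-] = 0.78 + s ≈ 0.78 (since the AsO4^3- already present dominates).
Ksp ≈ (3s)^3 × 0.78
s = 2.0 x 10^-8 M
Check: s = 2.0 × 10^-8 ≪ 0.78, so the approximation is valid.

s = 2.0 × 10^-8 M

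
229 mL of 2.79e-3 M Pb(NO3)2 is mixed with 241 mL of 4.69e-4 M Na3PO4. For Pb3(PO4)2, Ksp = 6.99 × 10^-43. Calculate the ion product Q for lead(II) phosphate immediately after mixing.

Total volume = 229 + 241 = 470 mL.
[Pb^2+] = 2.79 × 10^-3 × (229/470) = 1.359 × 10^-3 M
[PO4^3-] = 4.69 × 10^-4 × (241/470) = 2.405 × 10^-4 M
Pb3(PO4)2(s) ⇌ 3 Pb^2+ + 2 PO4^3-, so Q = [Pb^2+]^3[PO4^3-]^2
Q = (1.359 × 10^-3)^3(2.405 x 10^-4)^2 = 1.45 × 10^-16
Q > Ksp, so Pb3(PO4)2 will precipitate.

Q ≈ 1.45e-16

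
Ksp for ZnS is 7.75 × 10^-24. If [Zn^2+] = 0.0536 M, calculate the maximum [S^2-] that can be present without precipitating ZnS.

ZnS(s) <=> Zn^2+(aq) + S^2-(aq)
Ksp = [Zn^2+][S^2-]
Precipitation begins when Q = Ksp. With [Zn^2+] = 0.0536 M:
7.75 × 10^-24 = (0.0536) × [S^2-]
[S^2-] = (7.75 × 10^-24 / 5.36 × 10^-2) = 1.45 × 10^-22 M

[S^2-] ≈ 1.45 x 10^-22 M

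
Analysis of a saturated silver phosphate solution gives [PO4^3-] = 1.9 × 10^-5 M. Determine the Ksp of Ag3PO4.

Ag3PO4(s) ⇌ 3 Ag^+(aq) + PO4^3-(aq)
Stoichiometry gives [Ag^+] = (3/1)[PO4^3-] = 5.70 × 10^-5 M.
Ksp = [Ag^+]^3[PO4^3-]
Ksp = (5.70 x 10^-5)^3 × 1.9 × 10^-5 = 3.5 × 10^-18

3.5 × 10^-18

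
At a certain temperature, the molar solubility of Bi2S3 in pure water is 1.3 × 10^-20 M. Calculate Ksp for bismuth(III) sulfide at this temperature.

Bi2S3(s) <=> 2 Bi^3+(aq) + 3 S^2-(aq)
With molar solubility s: [Bi^3+] = 2s, [S^2-] = 3s.
Ksp = [Bi^3+]^2[S^2-]^3
Ksp = (2s)^2(3s)^3 = 108s^5
Ksp = 108 × (1.3 x 10^-20)^5 = 4.0 x 10^-98

Ksp ≈ 4.0 × 10^-98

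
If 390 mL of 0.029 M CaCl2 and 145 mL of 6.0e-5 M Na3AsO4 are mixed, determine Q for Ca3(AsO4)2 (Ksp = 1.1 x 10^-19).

2.5 × 10^-15

Total volume = 390 + 145 = 535 mL.
[Ca^2+] = 2.9 × 10^-2 × (390/535) = 2.11 x 10^-2 M
[AsO4^3-] = 6.0 × 10^-5 × (145/535) = 1.63 × 10^-5 M
Ca3(AsO4)2(s) ⇌ 3 Ca^2+ + 2 AsO4^3-, so Q = [Ca^2+]^3[AsO4^3-]^2
Q = (2.11 x 10^-2)^3(1.63 × 10^-5)^2 = 2.5 × 10^-15
Q > Ksp, so Ca3(AsO4)2 will precipitate.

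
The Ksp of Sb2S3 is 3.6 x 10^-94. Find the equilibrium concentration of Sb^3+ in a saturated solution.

Sb2S3(s) <=> 2 Sb^3+(aq) + 3 S^2-(aq)
Ksp = [Sb^3+]^2[S^2-]^3
If s mol/L of Sb2S3 dissolves, [Sb^3+] = 2s and [S^2-] = 3s.
So Ksp = (2s)^2 × (3s)^3 = 108s^5
s^5 = 3.6 x 10^-94 / 108, so s = 8.03 × 10^-20 M
[Sb^3+] = 2s = 1.6 × 10^-19 M

1.6e-19 M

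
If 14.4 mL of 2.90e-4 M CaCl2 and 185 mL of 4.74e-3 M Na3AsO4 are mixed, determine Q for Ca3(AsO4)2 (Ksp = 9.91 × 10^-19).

Q ≈ 1.78e-19

Total volume = 14.4 + 185 = 199.4 mL.
[Ca^2+] = 2.90 x 10^-4 × (14.4/199.4) = 2.094 × 10^-5 M
[AsO4^3-] = 4.74 × 10^-3 × (185/199.4) = 4.398 x 10^-3 M
Ca3(AsO4)2(s) ⇌ 3 Ca^2+ + 2 AsO4^3-, so Q = [Ca^2+]^3[AsO4^3-]^2
Q = (2.094 x 10^-5)^3(4.398 × 10^-3)^2 = 1.78 × 10^-19
Q < Ksp, so no precipitate of Ca3(AsO4)2 forms.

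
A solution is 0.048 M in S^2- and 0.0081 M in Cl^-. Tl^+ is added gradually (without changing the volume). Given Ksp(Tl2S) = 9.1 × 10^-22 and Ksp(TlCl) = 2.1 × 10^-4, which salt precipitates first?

Tl2S

Precipitation of each salt starts when its ion product equals its Ksp.
For Tl2S: 9.1 × 10^-22 = 0.048 × [Tl^+]^2  ⇒  [Tl^+] = 1.4 × 10^-10 M.
For TlCl: 2.1 × 10^-4 = 0.0081 × [Tl^+]  ⇒  [Tl^+] = 2.6 × 10^-2 M.
The salt with the lower threshold [Tl^+] precipitates first: Tl2S.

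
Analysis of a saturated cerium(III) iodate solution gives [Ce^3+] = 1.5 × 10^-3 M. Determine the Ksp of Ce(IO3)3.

Ksp ≈ 1.4 × 10^-10

Ce(IO3)3(s) ⇌ Ce^3+ + 3 IO3^-
Stoichiometry gives [IO3^-] = (3/1)[Ce^3+] = 4.50 × 10^-3 M.
Ksp = [Ce^3+][IO3^-]^3
Ksp = 1.5 × 10^-3 × (4.50 × 10^-3)^3 = 1.4 x 10^-10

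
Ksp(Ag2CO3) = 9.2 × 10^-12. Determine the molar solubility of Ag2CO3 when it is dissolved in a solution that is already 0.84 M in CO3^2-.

s = 1.7 × 10^-6 M

Ag2CO3(s) <=> 2 Ag^+ + CO3^2-
Ksp = [Ag^+]^2[CO3^2-]
Let s be the molar solubility in this solution. [Ag^+] = 2s, [CO3^2-] = 0.84 + s ≈ 0.84 (common-ion effect: CO3^2- is already 0.84 M).
Ksp ≈ (2s)^2 × 0.84
s = 1.7 x 10^-6 M
Check: s = 1.7 × 10^-6 ≪ 0.84, so the approximation is valid.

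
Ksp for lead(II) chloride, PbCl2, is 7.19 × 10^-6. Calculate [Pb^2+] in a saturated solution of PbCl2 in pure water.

PbCl2(s) <=> Pb^2+(aq) + 2 Cl^-(aq)
Ksp = [Pb^2+][Cl^-]^2
With molar solubility s: [Pb^2+] = s, [Cl^-] = 2s.
Ksp = s(2s)^2 = 4s^3
s = (7.19 × 10^-6 / 4)^(1/3) = 1.216 x 10^-2 M
[Pb^2+] = s = 1.22 × 10^-2 M

[Pb^2+] ≈ 1.22 × 10^-2 M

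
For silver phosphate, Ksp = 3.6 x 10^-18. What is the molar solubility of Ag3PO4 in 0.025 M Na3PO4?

Ag3PO4(s) <=> 3 Ag^+(aq) + PO4^3-(aq)
Ksp = [Ag^+]^3[PO4^3-]
If s mol/L dissolves here, [Ag^+] = 3s, [PO4^3-] = 0.025 + s ≈ 0.025 (since PO4^3- from Na3PO4 dominates).
Ksp ≈ (3s)^3 × 0.025
s = 1.7 x 10^-6 M
Check: s = 1.7 × 10^-6 ≪ 0.025, so the approximation is valid.

s = 1.7 × 10^-6 M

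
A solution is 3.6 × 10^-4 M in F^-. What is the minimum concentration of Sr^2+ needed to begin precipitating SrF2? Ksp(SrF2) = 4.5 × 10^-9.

[Sr^2+] = 3.5 × 10^-2 M

SrF2(s) <=> Sr^2+(aq) + 2 F^-(aq)
Ksp = [Sr^2+][F^-]^2
Precipitation begins when Q = Ksp. With [F^-] = 3.6 × 10^-4 M:
4.5 × 10^-9 = (3.6 × 10^-4)^2 × [Sr^2+]
[Sr^2+] = (4.5 × 10^-9 / 1.30 × 10^-7) = 3.5 × 10^-2 M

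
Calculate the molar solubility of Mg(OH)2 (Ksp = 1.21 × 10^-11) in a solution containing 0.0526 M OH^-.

Mg(OH)2(s) ⇌ Mg^2+(aq) + 2 OH^-(aq)
Ksp = [Mg^2+][OH^-]^2
Let s = moles of Mg(OH)2 that dissolve per litre. [Mg^2+] = s, [OH^-] = 0.0526 + 2s ≈ 0.0526 (since the OH^- already present dominates).
Ksp ≈ s × (0.0526)^2
s = 4.37 × 10^-9 M
Check: 2s = 8.7 × 10^-9 ≪ 0.0526, so the approximation is valid.

s = 4.37e-9 M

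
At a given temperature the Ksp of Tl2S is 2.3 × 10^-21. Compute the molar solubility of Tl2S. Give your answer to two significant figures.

Tl2S(s) ⇌ 2 Tl^+(aq) + S^2-(aq)
Ksp = [Tl^+]^2[S^2-]
Let s = molar solubility. Then [Tl^+] = 2s and [S^2-] = s.
So Ksp = (2s)^2 × s = 4s^3
Solving, s = (2.3 × 10^-21/4)^(1/3) = 8.3 × 10^-8 M

8.3 × 10^-8 M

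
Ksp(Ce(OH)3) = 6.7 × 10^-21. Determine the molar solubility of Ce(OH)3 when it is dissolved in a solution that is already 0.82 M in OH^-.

s ≈ 1.2e-20 M

Ce(OH)3(s) ⇌ Ce^3+ + 3 OH^-
Ksp = [Ce^3+][OH^-]^3
Let s = moles of Ce(OH)3 that dissolve per litre. [Ce^3+] = s, [OH^-] = 0.82 + 3s ≈ 0.82 (since the OH^- already present dominates).
Ksp ≈ s × (0.82)^3
s = 1.2 × 10^-20 M
Check: 3s = 3.6 x 10^-20 ≪ 0.82, so the approximation is valid.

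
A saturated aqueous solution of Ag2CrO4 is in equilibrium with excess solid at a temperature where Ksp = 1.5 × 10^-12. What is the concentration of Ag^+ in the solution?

Ag2CrO4(s) <=> 2 Ag^+ + CrO4^2-
Ksp = [Ag^+]^2[CrO4^2-]
With molar solubility s: [Ag^+] = 2s, [CrO4^2-] = s.
Ksp = (2s)^2s = 4s^3
s = (1.5 × 10^-12 / 4)^(1/3) = 7.21 × 10^-5 M
[Ag^+] = 2s = 1.4 x 10^-4 M

[Ag^+] ≈ 1.4 × 10^-4 M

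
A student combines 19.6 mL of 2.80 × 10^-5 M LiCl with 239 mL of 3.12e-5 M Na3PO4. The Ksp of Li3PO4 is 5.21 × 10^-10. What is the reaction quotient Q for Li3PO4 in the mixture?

Total volume = 19.6 + 239 = 258.6 mL.
[Li^+] = 2.80 x 10^-5 × (19.6/258.6) = 2.122 × 10^-6 M
[PO4^3-] = 3.12 x 10^-5 × (239/258.6) = 2.884 × 10^-5 M
Li3PO4(s) <=> 3 Li^+ + PO4^3-, so Q = [Li^+]^3[PO4^3-]
Q = (2.122 × 10^-6)^3(2.884 × 10^-5) = 2.76 x 10^-22
Q < Ksp, so no precipitate of Li3PO4 forms.

Q = 2.76 × 10^-22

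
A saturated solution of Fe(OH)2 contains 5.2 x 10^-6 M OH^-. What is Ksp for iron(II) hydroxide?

7.0 × 10^-17

Fe(OH)2(s) ⇌ Fe^2+(aq) + 2 OH^-(aq)
Stoichiometry gives [Fe^2+] = (1/2)[OH^-] = 2.60 × 10^-6 M.
Ksp = [Fe^2+][OH^-]^2
Ksp = 2.60 × 10^-6 × (5.2 × 10^-6)^2 = 7.0 x 10^-17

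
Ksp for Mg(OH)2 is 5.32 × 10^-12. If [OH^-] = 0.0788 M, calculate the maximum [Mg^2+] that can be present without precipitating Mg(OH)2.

[Mg^2+] ≈ 8.57e-10 M

Mg(OH)2(s) <=> Mg^2+(aq) + 2 OH^-(aq)
Ksp = [Mg^2+][OH^-]^2
Precipitation begins when Q = Ksp. With [OH^-] = 0.0788 M:
5.32 × 10^-12 = (0.0788)^2 × [Mg^2+]
[Mg^2+] = (5.32 × 10^-12 / 6.209 x 10^-3) = 8.57 x 10^-10 M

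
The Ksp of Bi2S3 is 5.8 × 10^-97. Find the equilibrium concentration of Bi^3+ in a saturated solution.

Bi2S3(s) <=> 2 Bi^3+(aq) + 3 S^2-(aq)
Ksp = [Bi^3+]^2[S^2-]^3
With molar solubility s: [Bi^3+] = 2s, [S^2-] = 3s.
So Ksp = (2s)^2 × (3s)^3 = 108s^5
s = (5.8 × 10^-97 / 108)^(1/5) = 2.22 × 10^-20 M
[Bi^3+] = 2s = 4.4 × 10^-20 M

[Bi^3+] = 4.4e-20 M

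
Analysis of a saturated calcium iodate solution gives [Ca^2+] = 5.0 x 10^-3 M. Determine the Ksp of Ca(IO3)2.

Ksp ≈ 5.0 × 10^-7

Ca(IO3)2(s) ⇌ Ca^2+(aq) + 2 IO3^-(aq)
Stoichiometry gives [IO3^-] = (2/1)[Ca^2+] = 1.00 × 10^-2 M.
Ksp = [Ca^2+][IO3^-]^2
Ksp = 5.0 x 10^-3 × (1.00 x 10^-2)^2 = 5.0 × 10^-7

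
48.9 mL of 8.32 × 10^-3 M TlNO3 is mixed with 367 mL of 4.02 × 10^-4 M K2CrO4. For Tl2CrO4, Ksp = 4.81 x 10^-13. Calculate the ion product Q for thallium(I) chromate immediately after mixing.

Q = 3.39 × 10^-10

Total volume = 48.9 + 367 = 415.9 mL.
[Tl^+] = 8.32 × 10^-3 × (48.9/415.9) = 9.782 × 10^-4 M
[CrO4^2-] = 4.02 x 10^-4 × (367/415.9) = 3.547 x 10^-4 M
Tl2CrO4(s) ⇌ 2 Tl^+(aq) + CrO4^2-(aq), so Q = [Tl^+]^2[CrO4^2-]
Q = (9.782 × 10^-4)^2(3.547 x 10^-4) = 3.39 × 10^-10
Q > Ksp, so Tl2CrO4 will precipitate.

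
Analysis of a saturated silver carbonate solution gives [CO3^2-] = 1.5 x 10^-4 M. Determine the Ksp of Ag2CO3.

Ag2CO3(s) <=> 2 Ag^+(aq) + CO3^2-(aq)
Stoichiometry gives [Ag^+] = (2/1)[CO3^2-] = 3.00 × 10^-4 M.
Ksp = [Ag^+]^2[CO3^2-]
Ksp = (3.00 x 10^-4)^2 × 1.5 × 10^-4 = 1.4 × 10^-11

1.4 × 10^-11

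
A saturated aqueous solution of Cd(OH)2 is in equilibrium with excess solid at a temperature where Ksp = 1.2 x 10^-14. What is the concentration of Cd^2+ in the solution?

Cd(OH)2(s) <=> Cd^2+ + 2 OH^-
Ksp = [Cd^2+][OH^-]^2
With molar solubility s: [Cd^2+] = s, [OH^-] = 2s.
Ksp = s(2s)^2 = 4s^3
s^3 = 1.2 x 10^-14 / 4, so s = 1.44 × 10^-5 M
[Cd^2+] = s = 1.4 x 10^-5 M

1.4 x 10^-5 M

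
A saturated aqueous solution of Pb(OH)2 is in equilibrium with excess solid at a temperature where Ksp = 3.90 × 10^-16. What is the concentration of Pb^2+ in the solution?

Pb(OH)2(s) ⇌ Pb^2+ + 2 OH^-
Ksp = [Pb^2+][OH^-]^2
If s mol/L of Pb(OH)2 dissolves, [Pb^2+] = s and [OH^-] = 2s.
Substituting: Ksp = s(2s)^2 = 4s^3
s = (3.90 × 10^-16 / 4)^(1/3) = 4.603 × 10^-6 M
[Pb^2+] = s = 4.60 × 10^-6 M

[Pb^2+] ≈ 4.60 × 10^-6 M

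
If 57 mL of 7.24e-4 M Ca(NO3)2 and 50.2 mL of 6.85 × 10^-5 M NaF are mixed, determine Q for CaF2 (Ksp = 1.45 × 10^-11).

Q ≈ 3.96e-13

Total volume = 57 + 50.2 = 107.2 mL.
[Ca^2+] = 7.24 × 10^-4 × (57/107.2) = 3.850 x 10^-4 M
[F^-] = 6.85 x 10^-5 × (50.2/107.2) = 3.208 x 10^-5 M
CaF2(s) <=> Ca^2+ + 2 F^-, so Q = [Ca^2+][F^-]^2
Q = (3.850 x 10^-4)(3.208 x 10^-5)^2 = 3.96 × 10^-13
Q < Ksp, so no precipitate of CaF2 forms.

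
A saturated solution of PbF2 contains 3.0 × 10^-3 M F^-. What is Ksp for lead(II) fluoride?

Ksp = 1.4 × 10^-8

PbF2(s) <=> Pb^2+(aq) + 2 F^-(aq)
Stoichiometry gives [Pb^2+] = (1/2)[F^-] = 1.50 × 10^-3 M.
Ksp = [Pb^2+][F^-]^2
Ksp = 1.50 × 10^-3 × (3.0 × 10^-3)^2 = 1.4 × 10^-8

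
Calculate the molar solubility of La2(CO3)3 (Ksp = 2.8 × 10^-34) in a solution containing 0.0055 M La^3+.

La2(CO3)3(s) <=> 2 La^3+(aq) + 3 CO3^2-(aq)
Ksp = [La^3+]^2[CO3^2-]^3
If s mol/L dissolves here, [La^3+] = 0.0055 + 2s ≈ 0.0055, [CO3^2-] = 3s (common-ion effect: La^3+ is already 0.0055 M).
Ksp ≈ (0.0055)^2 × (3s)^3
s = 7.0 x 10^-11 M
Check: 2s = 1.4 × 10^-10 ≪ 0.0055, so the approximation is valid.

7.0e-11 M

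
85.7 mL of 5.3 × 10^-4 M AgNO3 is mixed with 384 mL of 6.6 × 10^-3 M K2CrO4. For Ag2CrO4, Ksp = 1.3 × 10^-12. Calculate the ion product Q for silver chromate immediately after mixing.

Total volume = 85.7 + 384 = 469.7 mL.
[Ag^+] = 5.3 × 10^-4 × (85.7/469.7) = 9.67 × 10^-5 M
[CrO4^2-] = 6.6 x 10^-3 × (384/469.7) = 5.40 × 10^-3 M
Ag2CrO4(s) <=> 2 Ag^+(aq) + CrO4^2-(aq), so Q = [Ag^+]^2[CrO4^2-]
Q = (9.67 x 10^-5)^2(5.40 × 10^-3) = 5.0 × 10^-11
Q > Ksp, so Ag2CrO4 will precipitate.

5.0 x 10^-11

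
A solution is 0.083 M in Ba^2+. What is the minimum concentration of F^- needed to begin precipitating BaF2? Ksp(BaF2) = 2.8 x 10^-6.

[F^-] ≈ 5.8 x 10^-3 M

BaF2(s) <=> Ba^2+(aq) + 2 F^-(aq)
Ksp = [Ba^2+][F^-]^2
Precipitation begins when Q = Ksp. With [Ba^2+] = 0.083 M:
2.8 x 10^-6 = (0.083) × [F^-]^2
[F^-] = (2.8 x 10^-6 / 8.3 x 10^-2)^(1/2) = 5.8 × 10^-3 M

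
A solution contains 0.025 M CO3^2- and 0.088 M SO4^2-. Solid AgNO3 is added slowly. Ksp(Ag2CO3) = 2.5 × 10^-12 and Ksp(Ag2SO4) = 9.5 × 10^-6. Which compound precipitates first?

Each salt begins to precipitate when Q = Ksp, i.e. when [Ag^+] reaches its threshold.
For Ag2CO3: 2.5 × 10^-12 = 0.025 × [Ag^+]^2  ⇒  [Ag^+] = 1.0 x 10^-5 M.
For Ag2SO4: 9.5 × 10^-6 = 0.088 × [Ag^+]^2  ⇒  [Ag^+] = 1.0 × 10^-2 M.
The salt with the lower threshold [Ag^+] precipitates first: Ag2CO3.

Ag2CO3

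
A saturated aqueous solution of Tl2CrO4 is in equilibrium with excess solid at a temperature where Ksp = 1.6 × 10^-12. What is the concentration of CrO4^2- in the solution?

7.4 × 10^-5 M

Tl2CrO4(s) ⇌ 2 Tl^+ + CrO4^2-
Ksp = [Tl^+]^2[CrO4^2-]
Let s = molar solubility. Then [Tl^+] = 2s and [CrO4^2-] = s.
Substituting: Ksp = (2s)^2s = 4s^3
s^3 = 1.6 × 10^-12 / 4, so s = 7.37 × 10^-5 M
[CrO4^2-] = s = 7.4 × 10^-5 M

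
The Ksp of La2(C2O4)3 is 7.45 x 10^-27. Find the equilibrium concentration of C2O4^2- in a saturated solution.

La2(C2O4)3(s) ⇌ 2 La^3+ + 3 C2O4^2-
Ksp = [La^3+]^2[C2O4^2-]^3
Let s = molar solubility. Then [La^3+] = 2s and [C2O4^2-] = 3s.
So Ksp = (2s)^2 × (3s)^3 = 108s^5
Solving, s = (7.45 x 10^-27/108)^(1/5) = 2.332 × 10^-6 M
[C2O4^2-] = 3s = 7.00 × 10^-6 M

[C2O4^2-] = 7.00 x 10^-6 M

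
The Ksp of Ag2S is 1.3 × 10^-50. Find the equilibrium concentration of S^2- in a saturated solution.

[S^2-] ≈ 1.5 x 10^-17 M

Ag2S(s) ⇌ 2 Ag^+ + S^2-
Ksp = [Ag^+]^2[S^2-]
With molar solubility s: [Ag^+] = 2s, [S^2-] = s.
So Ksp = (2s)^2 × s = 4s^3
Solving, s = (1.3 × 10^-50/4)^(1/3) = 1.48 × 10^-17 M
[S^2-] = s = 1.5 x 10^-17 M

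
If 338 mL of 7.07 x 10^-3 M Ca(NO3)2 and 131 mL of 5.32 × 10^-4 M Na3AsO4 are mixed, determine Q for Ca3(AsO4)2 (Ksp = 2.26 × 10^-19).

Total volume = 338 + 131 = 469 mL.
[Ca^2+] = 7.07 × 10^-3 × (338/469) = 5.095 × 10^-3 M
[AsO4^3-] = 5.32 × 10^-4 × (131/469) = 1.486 x 10^-4 M
Ca3(AsO4)2(s) <=> 3 Ca^2+(aq) + 2 AsO4^3-(aq), so Q = [Ca^2+]^3[AsO4^3-]^2
Q = (5.095 × 10^-3)^3(1.486 x 10^-4)^2 = 2.92 × 10^-15
Q > Ksp, so Ca3(AsO4)2 will precipitate.

2.92 x 10^-15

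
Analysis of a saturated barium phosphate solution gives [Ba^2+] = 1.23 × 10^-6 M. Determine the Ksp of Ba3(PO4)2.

Ba3(PO4)2(s) <=> 3 Ba^2+ + 2 PO4^3-
Stoichiometry gives [PO4^3-] = (2/3)[Ba^2+] = 8.200 x 10^-7 M.
Ksp = [Ba^2+]^3[PO4^3-]^2
Ksp = (1.23 x 10^-6)^3 × (8.200 x 10^-7)^2 = 1.25 × 10^-30

Ksp = 1.25e-30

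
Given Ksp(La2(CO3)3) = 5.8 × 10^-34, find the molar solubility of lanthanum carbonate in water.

La2(CO3)3(s) ⇌ 2 La^3+ + 3 CO3^2-
Ksp = [La^3+]^2[CO3^2-]^3
Let s = molar solubility. Then [La^3+] = 2s and [CO3^2-] = 3s.
Ksp = (2s)^2(3s)^3 = 108s^5
s = (5.8 × 10^-34 / 108)^(1/5) = 8.8 x 10^-8 M

s ≈ 8.8 x 10^-8 M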